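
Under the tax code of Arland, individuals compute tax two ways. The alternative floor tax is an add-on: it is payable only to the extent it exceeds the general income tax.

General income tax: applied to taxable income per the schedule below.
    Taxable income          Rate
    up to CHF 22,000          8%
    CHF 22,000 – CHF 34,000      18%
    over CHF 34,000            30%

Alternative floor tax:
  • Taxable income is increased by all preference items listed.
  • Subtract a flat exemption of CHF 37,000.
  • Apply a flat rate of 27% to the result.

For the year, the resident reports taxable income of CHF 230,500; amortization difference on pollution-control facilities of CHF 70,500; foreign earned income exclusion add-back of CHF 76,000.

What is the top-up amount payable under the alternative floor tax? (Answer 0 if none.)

CHF 28,930

General income tax:
  CHF 22,000 × 8% = CHF 1,760
  CHF 12,000 × 18% = CHF 2,160
  CHF 196,500 × 30% = CHF 58,950
  → CHF 62,870

Alternative floor tax:
  Adjusted income: CHF 230,500 + CHF 70,500 + CHF 76,000 = CHF 377,000
  Less exemption CHF 37,000 → base CHF 340,000
  CHF 340,000 × 27% = CHF 91,800

Excess of alternative floor tax over general income tax: CHF 91,800 − CHF 62,870 = CHF 28,930.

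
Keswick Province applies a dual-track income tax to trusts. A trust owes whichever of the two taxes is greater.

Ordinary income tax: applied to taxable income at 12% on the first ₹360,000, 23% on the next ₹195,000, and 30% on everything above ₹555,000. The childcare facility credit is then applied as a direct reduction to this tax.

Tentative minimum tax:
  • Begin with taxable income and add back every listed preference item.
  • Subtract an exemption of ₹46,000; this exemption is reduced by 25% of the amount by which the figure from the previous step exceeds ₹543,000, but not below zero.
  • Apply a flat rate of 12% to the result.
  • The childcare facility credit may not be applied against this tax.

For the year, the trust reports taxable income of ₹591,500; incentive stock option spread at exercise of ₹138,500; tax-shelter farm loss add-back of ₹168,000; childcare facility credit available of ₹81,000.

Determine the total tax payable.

₹107,760

Tentative minimum tax:
  Adjusted income: ₹591,500 + ₹138,500 + ₹168,000 = ₹898,000
  Exemption: 25% × (₹898,000 − ₹543,000) = ₹88,750 ≥ ₹46,000, so the exemption is fully phased out
  Base: ₹898,000 − ₹0 = ₹898,000
  ₹898,000 × 12% = ₹107,760

Ordinary income tax:
  ₹360,000 × 12% = ₹43,200
  ₹195,000 × 23% = ₹44,850
  ₹36,500 × 30% = ₹10,950
  → ₹99,000
  Less childcare facility credit ₹81,000 → ₹18,000

₹107,760 > ₹18,000, so the tentative minimum tax is the binding amount.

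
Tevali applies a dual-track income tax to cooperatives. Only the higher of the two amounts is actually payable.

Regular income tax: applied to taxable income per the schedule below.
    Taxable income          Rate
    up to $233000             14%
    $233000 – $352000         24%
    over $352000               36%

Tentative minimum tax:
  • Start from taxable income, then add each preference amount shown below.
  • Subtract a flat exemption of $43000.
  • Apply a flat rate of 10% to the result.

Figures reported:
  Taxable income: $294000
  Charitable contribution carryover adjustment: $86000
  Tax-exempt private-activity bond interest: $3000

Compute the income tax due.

Tentative minimum tax:
  Adjusted income: $294000 + $86000 + $3000 = $383000
  Less exemption $43000 → base $340000
  $340000 × 10% = $34000

Regular income tax:
  $233000 × 14% = $32620
  $61000 × 24% = $14640
  → $47260

$47260 > $34000, so the regular income tax governs.

$47260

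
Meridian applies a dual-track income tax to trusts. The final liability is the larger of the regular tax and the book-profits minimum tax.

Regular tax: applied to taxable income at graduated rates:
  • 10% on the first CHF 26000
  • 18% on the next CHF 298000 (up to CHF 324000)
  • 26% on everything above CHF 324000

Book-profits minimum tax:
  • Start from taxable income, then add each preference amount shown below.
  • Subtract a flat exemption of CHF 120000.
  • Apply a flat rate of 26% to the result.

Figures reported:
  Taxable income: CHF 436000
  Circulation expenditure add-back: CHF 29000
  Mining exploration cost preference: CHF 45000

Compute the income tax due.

CHF 101400

Book-profits minimum tax:
  Adjusted income: CHF 436000 + CHF 29000 + CHF 45000 = CHF 510000
  Less exemption CHF 120000 → base CHF 390000
  CHF 390000 × 26% = CHF 101400

Regular tax:
  CHF 26000 × 10% = CHF 2600
  CHF 298000 × 18% = CHF 53640
  CHF 112000 × 26% = CHF 29120
  → CHF 85360

CHF 101400 > CHF 85360, so the book-profits minimum tax is the binding amount.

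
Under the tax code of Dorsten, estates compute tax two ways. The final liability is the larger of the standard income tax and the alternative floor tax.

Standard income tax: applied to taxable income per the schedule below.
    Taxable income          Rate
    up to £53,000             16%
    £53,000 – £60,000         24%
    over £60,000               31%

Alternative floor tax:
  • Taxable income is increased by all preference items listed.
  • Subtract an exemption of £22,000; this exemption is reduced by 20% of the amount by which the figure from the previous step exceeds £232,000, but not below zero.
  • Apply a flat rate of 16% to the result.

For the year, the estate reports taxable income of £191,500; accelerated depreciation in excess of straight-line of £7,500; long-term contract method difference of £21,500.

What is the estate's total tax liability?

£50,925

Alternative floor tax:
  Adjusted income: £191,500 + £7,500 + £21,500 = £220,500
  Exemption: £220,500 ≤ £232,000, so full £22,000 applies
  Base: £220,500 − £22,000 = £198,500
  £198,500 × 16% = £31,760

Standard income tax:
  £53,000 × 16% = £8,480
  £7,000 × 24% = £1,680
  £131,500 × 31% = £40,765
  → £50,925

£50,925 > £31,760, so the standard income tax governs.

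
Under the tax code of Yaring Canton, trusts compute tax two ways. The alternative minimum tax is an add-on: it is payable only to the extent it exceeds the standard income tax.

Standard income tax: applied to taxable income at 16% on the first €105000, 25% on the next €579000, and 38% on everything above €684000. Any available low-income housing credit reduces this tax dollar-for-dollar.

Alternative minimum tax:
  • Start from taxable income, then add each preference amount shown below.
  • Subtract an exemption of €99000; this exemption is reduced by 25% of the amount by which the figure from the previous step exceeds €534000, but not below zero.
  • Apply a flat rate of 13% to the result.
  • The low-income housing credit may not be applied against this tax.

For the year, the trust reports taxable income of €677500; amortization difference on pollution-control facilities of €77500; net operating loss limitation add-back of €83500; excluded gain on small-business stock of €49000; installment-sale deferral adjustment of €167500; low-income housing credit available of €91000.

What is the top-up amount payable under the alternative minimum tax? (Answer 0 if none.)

Standard income tax:
  €105000 × 16% = €16800
  €572500 × 25% = €143125
  → €159925
  Less low-income housing credit €91000 → €68925

Alternative minimum tax:
  Adjusted income: €677500 + €77500 + €83500 + €49000 + €167500 = €1055000
  Exemption: 25% × (€1055000 − €534000) = €130250 ≥ €99000, so the exemption is fully phased out
  Base: €1055000 − €0 = €1055000
  €1055000 × 13% = €137150

Excess of alternative minimum tax over standard income tax: €137150 − €68925 = €68225.

€68225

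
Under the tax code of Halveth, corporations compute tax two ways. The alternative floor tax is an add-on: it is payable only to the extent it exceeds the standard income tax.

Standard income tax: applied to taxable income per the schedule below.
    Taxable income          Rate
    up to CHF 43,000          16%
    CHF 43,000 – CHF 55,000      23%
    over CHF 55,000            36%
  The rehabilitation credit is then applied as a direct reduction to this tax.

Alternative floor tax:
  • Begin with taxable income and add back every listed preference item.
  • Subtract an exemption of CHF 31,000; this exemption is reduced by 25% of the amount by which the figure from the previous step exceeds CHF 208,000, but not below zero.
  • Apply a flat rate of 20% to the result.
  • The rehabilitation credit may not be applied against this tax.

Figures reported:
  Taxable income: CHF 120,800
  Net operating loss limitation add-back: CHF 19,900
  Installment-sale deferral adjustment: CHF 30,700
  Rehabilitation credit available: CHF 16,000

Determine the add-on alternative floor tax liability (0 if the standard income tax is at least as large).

CHF 10,752

Standard income tax:
  CHF 43,000 × 16% = CHF 6,880
  CHF 12,000 × 23% = CHF 2,760
  CHF 65,800 × 36% = CHF 23,688
  → CHF 33,328
  Less rehabilitation credit CHF 16,000 → CHF 17,328

Alternative floor tax:
  Adjusted income: CHF 120,800 + CHF 19,900 + CHF 30,700 = CHF 171,400
  Exemption: CHF 171,400 ≤ CHF 208,000, so full CHF 31,000 applies
  Base: CHF 171,400 − CHF 31,000 = CHF 140,400
  CHF 140,400 × 20% = CHF 28,080

Excess of alternative floor tax over standard income tax: CHF 28,080 − CHF 17,328 = CHF 10,752.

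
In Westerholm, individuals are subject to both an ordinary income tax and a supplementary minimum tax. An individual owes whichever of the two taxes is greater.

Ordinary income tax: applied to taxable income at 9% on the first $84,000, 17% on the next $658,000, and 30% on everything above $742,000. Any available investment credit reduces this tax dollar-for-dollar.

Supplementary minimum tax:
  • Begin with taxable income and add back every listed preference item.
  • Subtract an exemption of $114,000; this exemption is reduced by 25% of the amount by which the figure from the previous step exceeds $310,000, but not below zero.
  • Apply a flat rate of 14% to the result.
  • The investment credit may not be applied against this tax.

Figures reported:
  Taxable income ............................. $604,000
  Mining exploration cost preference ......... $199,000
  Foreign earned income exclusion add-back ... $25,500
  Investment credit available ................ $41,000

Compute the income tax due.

Ordinary income tax:
  $84,000 × 9% = $7,560
  $520,000 × 17% = $88,400
  → $95,960
  Less investment credit $41,000 → $54,960

Supplementary minimum tax:
  Adjusted income: $604,000 + $199,000 + $25,500 = $828,500
  Exemption: 25% × ($828,500 − $310,000) = $129,625 ≥ $114,000, so the exemption is fully phased out
  Base: $828,500 − $0 = $828,500
  $828,500 × 14% = $115,990

$115,990 > $54,960, so the supplementary minimum tax is the binding amount.

$115,990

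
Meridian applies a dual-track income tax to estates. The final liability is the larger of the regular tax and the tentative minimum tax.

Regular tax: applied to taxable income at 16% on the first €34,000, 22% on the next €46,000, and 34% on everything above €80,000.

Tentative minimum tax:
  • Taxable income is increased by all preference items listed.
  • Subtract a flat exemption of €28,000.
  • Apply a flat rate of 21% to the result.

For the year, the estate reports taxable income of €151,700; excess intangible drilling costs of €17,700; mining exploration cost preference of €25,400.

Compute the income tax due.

€39,938

Tentative minimum tax:
  Adjusted income: €151,700 + €17,700 + €25,400 = €194,800
  Less exemption €28,000 → base €166,800
  €166,800 × 21% = €35,028

Regular tax:
  €34,000 × 16% = €5,440
  €46,000 × 22% = €10,120
  €71,700 × 34% = €24,378
  → €39,938

€39,938 > €35,028, so the regular tax governs.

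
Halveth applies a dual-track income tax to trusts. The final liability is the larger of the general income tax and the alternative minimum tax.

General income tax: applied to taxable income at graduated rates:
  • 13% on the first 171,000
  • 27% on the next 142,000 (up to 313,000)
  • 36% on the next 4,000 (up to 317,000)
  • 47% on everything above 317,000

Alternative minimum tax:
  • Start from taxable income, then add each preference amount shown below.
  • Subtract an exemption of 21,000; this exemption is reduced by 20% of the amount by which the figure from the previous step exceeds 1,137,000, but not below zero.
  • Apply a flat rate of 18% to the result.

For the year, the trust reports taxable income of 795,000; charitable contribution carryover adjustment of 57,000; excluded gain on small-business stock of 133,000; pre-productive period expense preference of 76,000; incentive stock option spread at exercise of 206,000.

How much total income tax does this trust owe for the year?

Alternative minimum tax:
  Adjusted income: 795,000 + 57,000 + 133,000 + 76,000 + 206,000 = 1,267,000
  Exemption: 20% × (1,267,000 − 1,137,000) = 26,000 ≥ 21,000, so the exemption is fully phased out
  Base: 1,267,000 − 0 = 1,267,000
  1,267,000 × 18% = 228,060

General income tax:
  171,000 × 13% = 22,230
  142,000 × 27% = 38,340
  4,000 × 36% = 1,440
  478,000 × 47% = 224,660
  → 286,670

286,670 > 228,060, so the general income tax governs.

286,670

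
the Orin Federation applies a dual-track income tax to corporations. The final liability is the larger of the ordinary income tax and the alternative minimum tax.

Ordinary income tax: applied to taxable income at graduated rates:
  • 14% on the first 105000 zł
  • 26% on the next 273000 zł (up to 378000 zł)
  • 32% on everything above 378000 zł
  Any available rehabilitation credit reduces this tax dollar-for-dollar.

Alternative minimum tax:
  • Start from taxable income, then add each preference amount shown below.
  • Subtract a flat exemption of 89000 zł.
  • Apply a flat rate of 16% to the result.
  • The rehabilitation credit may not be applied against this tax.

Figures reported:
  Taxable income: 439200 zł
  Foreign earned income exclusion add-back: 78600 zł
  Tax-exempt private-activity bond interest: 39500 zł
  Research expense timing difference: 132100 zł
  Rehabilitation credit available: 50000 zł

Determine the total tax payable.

96064 zł

Alternative minimum tax:
  Adjusted income: 439200 zł + 78600 zł + 39500 zł + 132100 zł = 689400 zł
  Less exemption 89000 zł → base 600400 zł
  600400 zł × 16% = 96064 zł

Ordinary income tax:
  105000 zł × 14% = 14700 zł
  273000 zł × 26% = 70980 zł
  61200 zł × 32% = 19584 zł
  → 105264 zł
  Less rehabilitation credit 50000 zł → 55264 zł

96064 zł > 55264 zł, so the alternative minimum tax is the binding amount.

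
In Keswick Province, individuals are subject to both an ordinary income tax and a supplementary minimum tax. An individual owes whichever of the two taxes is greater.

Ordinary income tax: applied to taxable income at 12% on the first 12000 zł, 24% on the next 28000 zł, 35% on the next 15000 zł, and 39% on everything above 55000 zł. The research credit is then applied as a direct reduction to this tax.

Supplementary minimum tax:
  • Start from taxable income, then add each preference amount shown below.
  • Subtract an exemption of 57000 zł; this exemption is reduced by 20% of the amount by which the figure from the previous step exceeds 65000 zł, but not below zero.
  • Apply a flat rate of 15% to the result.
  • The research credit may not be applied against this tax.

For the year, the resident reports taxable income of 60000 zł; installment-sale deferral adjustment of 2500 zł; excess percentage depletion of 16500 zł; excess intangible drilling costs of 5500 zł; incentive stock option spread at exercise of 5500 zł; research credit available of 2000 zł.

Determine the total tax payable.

Ordinary income tax:
  12000 zł × 12% = 1440 zł
  28000 zł × 24% = 6720 zł
  15000 zł × 35% = 5250 zł
  5000 zł × 39% = 1950 zł
  → 15360 zł
  Less research credit 2000 zł → 13360 zł

Supplementary minimum tax:
  Adjusted income: 60000 zł + 2500 zł + 16500 zł + 5500 zł + 5500 zł = 90000 zł
  Exemption: 57000 zł − 20% × (90000 zł − 65000 zł) = 57000 zł − 5000 zł = 52000 zł
  Base: 90000 zł − 52000 zł = 38000 zł
  38000 zł × 15% = 5700 zł

13360 zł > 5700 zł, so the ordinary income tax governs.

13360 zł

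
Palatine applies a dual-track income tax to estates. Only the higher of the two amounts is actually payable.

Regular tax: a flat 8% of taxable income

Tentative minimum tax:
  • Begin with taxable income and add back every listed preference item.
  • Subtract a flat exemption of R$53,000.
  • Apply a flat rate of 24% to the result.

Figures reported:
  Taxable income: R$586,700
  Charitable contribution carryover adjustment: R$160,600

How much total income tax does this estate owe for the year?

Tentative minimum tax:
  Adjusted income: R$586,700 + R$160,600 = R$747,300
  Less exemption R$53,000 → base R$694,300
  R$694,300 × 24% = R$166,632

Regular tax:
  R$586,700 × 8% = R$46,936

R$166,632 > R$46,936, so the tentative minimum tax is the binding amount.

R$166,632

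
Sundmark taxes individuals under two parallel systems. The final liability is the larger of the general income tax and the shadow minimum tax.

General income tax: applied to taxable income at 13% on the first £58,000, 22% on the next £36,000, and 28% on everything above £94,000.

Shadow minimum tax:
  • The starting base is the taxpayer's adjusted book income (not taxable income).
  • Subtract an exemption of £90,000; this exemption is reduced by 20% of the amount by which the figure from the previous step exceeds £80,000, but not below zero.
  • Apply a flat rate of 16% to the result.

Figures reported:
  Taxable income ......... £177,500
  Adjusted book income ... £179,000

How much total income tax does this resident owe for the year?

Shadow minimum tax:
  Base (adjusted book income): £179,000
  Exemption: £90,000 − 20% × (£179,000 − £80,000) = £90,000 − £19,800 = £70,200
  Base: £179,000 − £70,200 = £108,800
  £108,800 × 16% = £17,408

General income tax:
  £58,000 × 13% = £7,540
  £36,000 × 22% = £7,920
  £83,500 × 28% = £23,380
  → £38,840

£38,840 > £17,408, so the general income tax governs.

£38,840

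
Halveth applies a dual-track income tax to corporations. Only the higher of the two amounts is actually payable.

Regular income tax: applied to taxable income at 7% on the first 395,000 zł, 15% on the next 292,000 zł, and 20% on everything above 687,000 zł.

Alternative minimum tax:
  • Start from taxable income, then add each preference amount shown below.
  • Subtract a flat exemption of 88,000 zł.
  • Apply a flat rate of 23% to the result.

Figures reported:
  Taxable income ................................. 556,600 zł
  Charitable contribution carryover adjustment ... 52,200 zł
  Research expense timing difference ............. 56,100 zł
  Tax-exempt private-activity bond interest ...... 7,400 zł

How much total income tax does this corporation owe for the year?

134,389 zł

Regular income tax:
  395,000 zł × 7% = 27,650 zł
  161,600 zł × 15% = 24,240 zł
  → 51,890 zł

Alternative minimum tax:
  Adjusted income: 556,600 zł + 52,200 zł + 56,100 zł + 7,400 zł = 672,300 zł
  Less exemption 88,000 zł → base 584,300 zł
  584,300 zł × 23% = 134,389 zł

134,389 zł > 51,890 zł, so the alternative minimum tax is the binding amount.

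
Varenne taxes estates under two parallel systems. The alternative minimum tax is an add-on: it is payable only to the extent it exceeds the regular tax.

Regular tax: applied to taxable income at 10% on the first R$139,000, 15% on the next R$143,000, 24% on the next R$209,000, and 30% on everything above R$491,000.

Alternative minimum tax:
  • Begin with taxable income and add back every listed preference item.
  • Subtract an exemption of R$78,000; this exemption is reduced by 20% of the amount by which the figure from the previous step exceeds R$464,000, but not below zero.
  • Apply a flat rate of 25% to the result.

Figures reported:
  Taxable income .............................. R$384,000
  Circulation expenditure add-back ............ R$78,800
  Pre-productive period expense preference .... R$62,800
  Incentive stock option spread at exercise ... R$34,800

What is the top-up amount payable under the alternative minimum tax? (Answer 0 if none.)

R$65,590

Alternative minimum tax:
  Adjusted income: R$384,000 + R$78,800 + R$62,800 + R$34,800 = R$560,400
  Exemption: R$78,000 − 20% × (R$560,400 − R$464,000) = R$78,000 − R$19,280 = R$58,720
  Base: R$560,400 − R$58,720 = R$501,680
  R$501,680 × 25% = R$125,420

Regular tax:
  R$139,000 × 10% = R$13,900
  R$143,000 × 15% = R$21,450
  R$102,000 × 24% = R$24,480
  → R$59,830

Excess of alternative minimum tax over regular tax: R$125,420 − R$59,830 = R$65,590.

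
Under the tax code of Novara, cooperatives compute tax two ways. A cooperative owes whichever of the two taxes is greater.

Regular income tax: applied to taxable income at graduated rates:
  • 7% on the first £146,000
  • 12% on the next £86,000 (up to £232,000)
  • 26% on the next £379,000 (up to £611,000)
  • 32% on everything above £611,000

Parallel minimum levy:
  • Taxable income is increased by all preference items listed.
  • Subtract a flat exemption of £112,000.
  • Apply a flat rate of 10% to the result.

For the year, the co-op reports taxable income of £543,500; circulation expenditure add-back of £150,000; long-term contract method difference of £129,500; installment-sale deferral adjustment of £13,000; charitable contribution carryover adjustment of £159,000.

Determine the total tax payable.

Parallel minimum levy:
  Adjusted income: £543,500 + £150,000 + £129,500 + £13,000 + £159,000 = £995,000
  Less exemption £112,000 → base £883,000
  £883,000 × 10% = £88,300

Regular income tax:
  £146,000 × 7% = £10,220
  £86,000 × 12% = £10,320
  £311,500 × 26% = £80,990
  → £101,530

£101,530 > £88,300, so the regular income tax governs.

£101,530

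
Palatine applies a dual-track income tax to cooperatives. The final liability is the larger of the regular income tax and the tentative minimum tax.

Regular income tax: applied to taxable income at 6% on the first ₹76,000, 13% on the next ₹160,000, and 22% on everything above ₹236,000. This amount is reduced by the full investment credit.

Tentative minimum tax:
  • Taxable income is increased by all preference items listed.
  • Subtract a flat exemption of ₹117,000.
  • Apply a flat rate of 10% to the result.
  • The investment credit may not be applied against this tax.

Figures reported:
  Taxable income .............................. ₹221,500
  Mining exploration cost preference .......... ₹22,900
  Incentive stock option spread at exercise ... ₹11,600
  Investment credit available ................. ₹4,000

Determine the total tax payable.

₹19,475

Tentative minimum tax:
  Adjusted income: ₹221,500 + ₹22,900 + ₹11,600 = ₹256,000
  Less exemption ₹117,000 → base ₹139,000
  ₹139,000 × 10% = ₹13,900

Regular income tax:
  ₹76,000 × 6% = ₹4,560
  ₹145,500 × 13% = ₹18,915
  → ₹23,475
  Less investment credit ₹4,000 → ₹19,475

₹19,475 > ₹13,900, so the regular income tax governs.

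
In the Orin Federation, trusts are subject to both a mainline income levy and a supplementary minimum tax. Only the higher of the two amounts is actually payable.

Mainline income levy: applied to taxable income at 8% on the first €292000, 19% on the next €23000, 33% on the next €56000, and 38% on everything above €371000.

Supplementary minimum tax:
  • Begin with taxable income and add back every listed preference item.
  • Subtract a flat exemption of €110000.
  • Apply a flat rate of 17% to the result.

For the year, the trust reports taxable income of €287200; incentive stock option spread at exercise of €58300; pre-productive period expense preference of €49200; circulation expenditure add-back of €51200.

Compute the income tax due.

€57103

Supplementary minimum tax:
  Adjusted income: €287200 + €58300 + €49200 + €51200 = €445900
  Less exemption €110000 → base €335900
  €335900 × 17% = €57103

Mainline income levy:
  €287200 × 8% = €22976

€57103 > €22976, so the supplementary minimum tax is the binding amount.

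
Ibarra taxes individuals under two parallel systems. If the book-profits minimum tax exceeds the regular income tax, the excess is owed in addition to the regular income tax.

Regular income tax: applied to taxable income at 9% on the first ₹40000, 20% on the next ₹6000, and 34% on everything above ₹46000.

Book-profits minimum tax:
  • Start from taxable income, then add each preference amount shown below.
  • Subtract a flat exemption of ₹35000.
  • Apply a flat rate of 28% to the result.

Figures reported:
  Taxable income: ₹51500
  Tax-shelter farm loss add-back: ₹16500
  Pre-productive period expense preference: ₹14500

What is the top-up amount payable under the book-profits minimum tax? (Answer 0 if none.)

Regular income tax:
  ₹40000 × 9% = ₹3600
  ₹6000 × 20% = ₹1200
  ₹5500 × 34% = ₹1870
  → ₹6670

Book-profits minimum tax:
  Adjusted income: ₹51500 + ₹16500 + ₹14500 = ₹82500
  Less exemption ₹35000 → base ₹47500
  ₹47500 × 28% = ₹13300

Excess of book-profits minimum tax over regular income tax: ₹13300 − ₹6670 = ₹6630.

₹6630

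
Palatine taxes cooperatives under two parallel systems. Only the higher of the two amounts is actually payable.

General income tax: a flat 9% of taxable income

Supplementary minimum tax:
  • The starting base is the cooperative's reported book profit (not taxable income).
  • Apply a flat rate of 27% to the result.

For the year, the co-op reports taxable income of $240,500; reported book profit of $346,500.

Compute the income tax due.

$93,555

Supplementary minimum tax:
  Base (reported book profit): $346,500
  $346,500 × 27% = $93,555

General income tax:
  $240,500 × 9% = $21,645

$93,555 > $21,645, so the supplementary minimum tax is the binding amount.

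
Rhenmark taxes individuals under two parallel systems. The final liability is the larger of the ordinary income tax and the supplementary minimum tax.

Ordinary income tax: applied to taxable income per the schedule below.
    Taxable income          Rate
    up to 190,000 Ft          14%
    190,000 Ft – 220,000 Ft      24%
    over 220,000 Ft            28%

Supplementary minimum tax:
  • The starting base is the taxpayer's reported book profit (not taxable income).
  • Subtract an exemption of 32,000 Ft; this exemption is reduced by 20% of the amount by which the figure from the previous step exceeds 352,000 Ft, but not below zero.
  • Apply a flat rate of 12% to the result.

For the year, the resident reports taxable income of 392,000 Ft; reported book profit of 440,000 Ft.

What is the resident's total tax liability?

81,960 Ft

Supplementary minimum tax:
  Base (reported book profit): 440,000 Ft
  Exemption: 32,000 Ft − 20% × (440,000 Ft − 352,000 Ft) = 32,000 Ft − 17,600 Ft = 14,400 Ft
  Base: 440,000 Ft − 14,400 Ft = 425,600 Ft
  425,600 Ft × 12% = 51,072 Ft

Ordinary income tax:
  190,000 Ft × 14% = 26,600 Ft
  30,000 Ft × 24% = 7,200 Ft
  172,000 Ft × 28% = 48,160 Ft
  → 81,960 Ft

81,960 Ft > 51,072 Ft, so the ordinary income tax governs.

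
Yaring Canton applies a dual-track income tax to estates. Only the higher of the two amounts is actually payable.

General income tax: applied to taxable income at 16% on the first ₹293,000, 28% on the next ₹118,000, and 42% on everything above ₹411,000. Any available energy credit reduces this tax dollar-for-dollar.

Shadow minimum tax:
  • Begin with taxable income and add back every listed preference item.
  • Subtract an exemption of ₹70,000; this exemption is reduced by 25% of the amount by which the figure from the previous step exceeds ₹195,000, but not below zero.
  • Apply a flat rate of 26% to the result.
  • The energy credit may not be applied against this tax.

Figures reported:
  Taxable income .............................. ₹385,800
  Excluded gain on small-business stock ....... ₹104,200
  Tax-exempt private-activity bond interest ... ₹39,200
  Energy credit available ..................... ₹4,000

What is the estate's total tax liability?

₹137,592

Shadow minimum tax:
  Adjusted income: ₹385,800 + ₹104,200 + ₹39,200 = ₹529,200
  Exemption: 25% × (₹529,200 − ₹195,000) = ₹83,550 ≥ ₹70,000, so the exemption is fully phased out
  Base: ₹529,200 − ₹0 = ₹529,200
  ₹529,200 × 26% = ₹137,592

General income tax:
  ₹293,000 × 16% = ₹46,880
  ₹92,800 × 28% = ₹25,984
  → ₹72,864
  Less energy credit ₹4,000 → ₹68,864

₹137,592 > ₹68,864, so the shadow minimum tax is the binding amount.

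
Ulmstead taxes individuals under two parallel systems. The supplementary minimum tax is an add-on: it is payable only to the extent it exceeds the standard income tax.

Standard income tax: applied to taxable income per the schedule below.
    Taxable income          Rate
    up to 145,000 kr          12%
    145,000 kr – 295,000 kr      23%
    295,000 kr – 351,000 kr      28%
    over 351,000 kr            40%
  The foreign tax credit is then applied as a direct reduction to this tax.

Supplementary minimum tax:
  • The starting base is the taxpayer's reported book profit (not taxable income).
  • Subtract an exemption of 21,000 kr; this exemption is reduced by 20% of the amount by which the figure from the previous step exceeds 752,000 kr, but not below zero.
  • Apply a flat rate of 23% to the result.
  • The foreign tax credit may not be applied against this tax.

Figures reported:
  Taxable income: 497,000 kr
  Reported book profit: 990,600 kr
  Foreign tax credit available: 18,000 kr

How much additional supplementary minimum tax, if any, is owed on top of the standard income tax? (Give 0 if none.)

119,858 kr

Standard income tax:
  145,000 kr × 12% = 17,400 kr
  150,000 kr × 23% = 34,500 kr
  56,000 kr × 28% = 15,680 kr
  146,000 kr × 40% = 58,400 kr
  → 125,980 kr
  Less foreign tax credit 18,000 kr → 107,980 kr

Supplementary minimum tax:
  Base (reported book profit): 990,600 kr
  Exemption: 20% × (990,600 kr − 752,000 kr) = 47,720 kr ≥ 21,000 kr, so the exemption is fully phased out
  Base: 990,600 kr − 0 kr = 990,600 kr
  990,600 kr × 23% = 227,838 kr

Excess of supplementary minimum tax over standard income tax: 227,838 kr − 107,980 kr = 119,858 kr.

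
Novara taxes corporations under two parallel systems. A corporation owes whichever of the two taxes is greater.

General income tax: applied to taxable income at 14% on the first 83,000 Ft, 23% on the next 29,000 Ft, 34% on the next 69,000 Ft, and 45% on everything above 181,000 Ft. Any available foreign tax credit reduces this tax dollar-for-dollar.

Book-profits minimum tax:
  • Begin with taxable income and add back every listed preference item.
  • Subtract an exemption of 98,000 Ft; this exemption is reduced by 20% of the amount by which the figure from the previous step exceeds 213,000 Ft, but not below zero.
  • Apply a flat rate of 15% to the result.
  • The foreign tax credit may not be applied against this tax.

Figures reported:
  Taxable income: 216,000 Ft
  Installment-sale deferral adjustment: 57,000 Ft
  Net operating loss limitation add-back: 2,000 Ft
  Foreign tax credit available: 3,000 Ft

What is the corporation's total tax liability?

54,500 Ft

General income tax:
  83,000 Ft × 14% = 11,620 Ft
  29,000 Ft × 23% = 6,670 Ft
  69,000 Ft × 34% = 23,460 Ft
  35,000 Ft × 45% = 15,750 Ft
  → 57,500 Ft
  Less foreign tax credit 3,000 Ft → 54,500 Ft

Book-profits minimum tax:
  Adjusted income: 216,000 Ft + 57,000 Ft + 2,000 Ft = 275,000 Ft
  Exemption: 98,000 Ft − 20% × (275,000 Ft − 213,000 Ft) = 98,000 Ft − 12,400 Ft = 85,600 Ft
  Base: 275,000 Ft − 85,600 Ft = 189,400 Ft
  189,400 Ft × 15% = 28,410 Ft

54,500 Ft > 28,410 Ft, so the general income tax governs.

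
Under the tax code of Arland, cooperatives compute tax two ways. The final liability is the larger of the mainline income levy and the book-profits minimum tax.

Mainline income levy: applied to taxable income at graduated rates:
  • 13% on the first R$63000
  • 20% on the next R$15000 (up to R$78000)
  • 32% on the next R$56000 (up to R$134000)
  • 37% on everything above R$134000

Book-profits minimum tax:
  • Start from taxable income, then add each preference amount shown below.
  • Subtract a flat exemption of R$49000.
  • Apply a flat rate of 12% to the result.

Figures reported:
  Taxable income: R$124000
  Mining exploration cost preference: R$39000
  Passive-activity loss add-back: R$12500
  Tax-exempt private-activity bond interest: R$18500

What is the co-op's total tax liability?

R$25910

Book-profits minimum tax:
  Adjusted income: R$124000 + R$39000 + R$12500 + R$18500 = R$194000
  Less exemption R$49000 → base R$145000
  R$145000 × 12% = R$17400

Mainline income levy:
  R$63000 × 13% = R$8190
  R$15000 × 20% = R$3000
  R$46000 × 32% = R$14720
  → R$25910

R$25910 > R$17400, so the mainline income levy governs.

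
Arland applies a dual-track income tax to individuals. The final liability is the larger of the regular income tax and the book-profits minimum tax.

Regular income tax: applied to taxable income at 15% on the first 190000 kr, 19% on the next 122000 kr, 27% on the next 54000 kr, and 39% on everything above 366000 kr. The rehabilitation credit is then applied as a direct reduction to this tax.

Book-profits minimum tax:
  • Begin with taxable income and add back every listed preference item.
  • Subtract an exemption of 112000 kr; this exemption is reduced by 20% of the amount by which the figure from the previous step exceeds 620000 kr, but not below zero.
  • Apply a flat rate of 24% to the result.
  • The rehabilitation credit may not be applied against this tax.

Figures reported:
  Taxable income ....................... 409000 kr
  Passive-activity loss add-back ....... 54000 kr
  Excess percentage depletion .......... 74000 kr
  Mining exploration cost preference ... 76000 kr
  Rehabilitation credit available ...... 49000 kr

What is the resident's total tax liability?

120240 kr

Book-profits minimum tax:
  Adjusted income: 409000 kr + 54000 kr + 74000 kr + 76000 kr = 613000 kr
  Exemption: 613000 kr ≤ 620000 kr, so full 112000 kr applies
  Base: 613000 kr − 112000 kr = 501000 kr
  501000 kr × 24% = 120240 kr

Regular income tax:
  190000 kr × 15% = 28500 kr
  122000 kr × 19% = 23180 kr
  54000 kr × 27% = 14580 kr
  43000 kr × 39% = 16770 kr
  → 83030 kr
  Less rehabilitation credit 49000 kr → 34030 kr

120240 kr > 34030 kr, so the book-profits minimum tax is the binding amount.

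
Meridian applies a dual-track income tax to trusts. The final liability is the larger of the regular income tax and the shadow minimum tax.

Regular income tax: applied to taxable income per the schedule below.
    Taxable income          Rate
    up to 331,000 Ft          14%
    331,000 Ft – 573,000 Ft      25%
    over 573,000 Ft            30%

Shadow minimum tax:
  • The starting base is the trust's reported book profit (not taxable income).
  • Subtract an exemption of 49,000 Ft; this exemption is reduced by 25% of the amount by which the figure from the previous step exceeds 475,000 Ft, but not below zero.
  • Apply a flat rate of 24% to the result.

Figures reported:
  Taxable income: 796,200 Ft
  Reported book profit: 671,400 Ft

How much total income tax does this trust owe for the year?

Shadow minimum tax:
  Base (reported book profit): 671,400 Ft
  Exemption: 25% × (671,400 Ft − 475,000 Ft) = 49,100 Ft ≥ 49,000 Ft, so the exemption is fully phased out
  Base: 671,400 Ft − 0 Ft = 671,400 Ft
  671,400 Ft × 24% = 161,136 Ft

Regular income tax:
  331,000 Ft × 14% = 46,340 Ft
  242,000 Ft × 25% = 60,500 Ft
  223,200 Ft × 30% = 66,960 Ft
  → 173,800 Ft

173,800 Ft > 161,136 Ft, so the regular income tax governs.

173,800 Ft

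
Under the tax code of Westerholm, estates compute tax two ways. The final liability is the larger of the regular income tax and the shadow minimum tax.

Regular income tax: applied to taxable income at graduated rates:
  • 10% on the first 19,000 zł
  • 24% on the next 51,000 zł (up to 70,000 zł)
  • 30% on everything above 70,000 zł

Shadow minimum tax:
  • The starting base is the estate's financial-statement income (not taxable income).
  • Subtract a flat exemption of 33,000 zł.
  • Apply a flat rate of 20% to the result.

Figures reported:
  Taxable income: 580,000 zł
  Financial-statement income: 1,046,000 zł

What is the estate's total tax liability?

202,600 zł

Shadow minimum tax:
  Base (financial-statement income): 1,046,000 zł
  Less exemption 33,000 zł → base 1,013,000 zł
  1,013,000 zł × 20% = 202,600 zł

Regular income tax:
  19,000 zł × 10% = 1,900 zł
  51,000 zł × 24% = 12,240 zł
  510,000 zł × 30% = 153,000 zł
  → 167,140 zł

202,600 zł > 167,140 zł, so the shadow minimum tax is the binding amount.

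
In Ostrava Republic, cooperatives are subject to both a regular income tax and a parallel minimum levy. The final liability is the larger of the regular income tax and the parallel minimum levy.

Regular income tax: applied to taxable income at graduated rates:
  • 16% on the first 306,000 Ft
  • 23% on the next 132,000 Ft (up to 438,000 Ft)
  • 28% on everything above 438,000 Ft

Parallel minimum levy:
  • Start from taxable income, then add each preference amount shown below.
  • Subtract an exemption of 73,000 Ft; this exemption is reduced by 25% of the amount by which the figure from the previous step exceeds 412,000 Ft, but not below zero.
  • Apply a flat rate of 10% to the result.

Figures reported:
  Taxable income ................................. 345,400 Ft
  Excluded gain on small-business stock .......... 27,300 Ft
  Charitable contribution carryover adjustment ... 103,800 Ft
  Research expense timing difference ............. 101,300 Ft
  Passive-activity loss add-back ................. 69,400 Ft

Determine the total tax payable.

63,300 Ft

Parallel minimum levy:
  Adjusted income: 345,400 Ft + 27,300 Ft + 103,800 Ft + 101,300 Ft + 69,400 Ft = 647,200 Ft
  Exemption: 73,000 Ft − 25% × (647,200 Ft − 412,000 Ft) = 73,000 Ft − 58,800 Ft = 14,200 Ft
  Base: 647,200 Ft − 14,200 Ft = 633,000 Ft
  633,000 Ft × 10% = 63,300 Ft

Regular income tax:
  306,000 Ft × 16% = 48,960 Ft
  39,400 Ft × 23% = 9,062 Ft
  → 58,022 Ft

63,300 Ft > 58,022 Ft, so the parallel minimum levy is the binding amount.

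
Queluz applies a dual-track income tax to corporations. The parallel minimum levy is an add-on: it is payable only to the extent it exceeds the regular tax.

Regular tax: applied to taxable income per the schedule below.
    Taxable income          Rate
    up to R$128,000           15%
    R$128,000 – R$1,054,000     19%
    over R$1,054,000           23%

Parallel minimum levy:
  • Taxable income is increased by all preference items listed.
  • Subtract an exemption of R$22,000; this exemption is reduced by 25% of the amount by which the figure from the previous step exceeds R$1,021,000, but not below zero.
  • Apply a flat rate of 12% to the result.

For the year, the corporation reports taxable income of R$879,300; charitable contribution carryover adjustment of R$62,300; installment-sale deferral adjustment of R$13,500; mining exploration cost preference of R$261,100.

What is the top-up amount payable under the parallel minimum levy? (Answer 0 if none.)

R$0

Regular tax:
  R$128,000 × 15% = R$19,200
  R$751,300 × 19% = R$142,747
  → R$161,947

Parallel minimum levy:
  Adjusted income: R$879,300 + R$62,300 + R$13,500 + R$261,100 = R$1,216,200
  Exemption: 25% × (R$1,216,200 − R$1,021,000) = R$48,800 ≥ R$22,000, so the exemption is fully phased out
  Base: R$1,216,200 − R$0 = R$1,216,200
  R$1,216,200 × 12% = R$145,944

R$145,944 ≤ R$161,947, so no add-on is due.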